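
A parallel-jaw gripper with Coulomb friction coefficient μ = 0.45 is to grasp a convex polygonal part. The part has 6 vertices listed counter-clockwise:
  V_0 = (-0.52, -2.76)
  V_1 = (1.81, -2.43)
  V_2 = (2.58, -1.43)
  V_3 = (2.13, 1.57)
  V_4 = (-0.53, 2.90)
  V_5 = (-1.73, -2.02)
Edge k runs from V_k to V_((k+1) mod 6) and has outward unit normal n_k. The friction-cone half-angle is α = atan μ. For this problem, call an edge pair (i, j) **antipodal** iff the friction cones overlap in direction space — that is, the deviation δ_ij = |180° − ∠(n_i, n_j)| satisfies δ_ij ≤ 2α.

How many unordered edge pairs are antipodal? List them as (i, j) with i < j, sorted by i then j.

α = atan 0.45 = 24.23°;  2α = 48.46°
n_0 = (+0.1402, -0.9901)
n_1 = (+0.7923, -0.6101)
n_2 = (+0.9889, +0.1483)
n_3 = (+0.4472, +0.8944)
n_4 = (-0.9715, +0.2370)
n_5 = (-0.5217, -0.8531)
  (0,1): δ = 135.66°  ·
  (0,2): δ = 89.53°  ·
  (0,3): δ = 34.63°  ✓
  (0,4): δ = 68.23°  ·
  (0,5): δ = 140.49°  ·
  (1,2): δ = 133.87°  ·
  (1,3): δ = 78.97°  ·
  (1,4): δ = 23.89°  ✓
  (1,5): δ = 96.15°  ·
  (2,3): δ = 125.10°  ·
  (2,4): δ = 22.24°  ✓
  (2,5): δ = 50.02°  ·
  (3,4): δ = 77.14°  ·
  (3,5): δ = 4.88°  ✓
  (4,5): δ = 107.74°  ·
antipodal pairs: 4

count = 4; pairs: (0,3), (1,4), (2,4), (3,5)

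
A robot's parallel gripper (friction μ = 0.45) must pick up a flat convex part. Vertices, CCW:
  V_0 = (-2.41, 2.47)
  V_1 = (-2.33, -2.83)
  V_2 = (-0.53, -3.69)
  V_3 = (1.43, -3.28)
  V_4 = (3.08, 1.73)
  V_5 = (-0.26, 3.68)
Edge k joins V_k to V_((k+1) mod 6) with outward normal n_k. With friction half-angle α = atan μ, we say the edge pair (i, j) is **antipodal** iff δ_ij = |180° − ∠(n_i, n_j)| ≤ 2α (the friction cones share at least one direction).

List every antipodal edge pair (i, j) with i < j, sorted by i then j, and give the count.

count = 5; pairs: (0,3), (1,4), (2,4), (2,5), (3,5)

α = atan 0.45 = 24.23°;  2α = 48.46°
n_0 = (-0.9999, -0.0151)
n_1 = (-0.4311, -0.9023)
n_2 = (+0.2048, -0.9788)
n_3 = (+0.9498, -0.3128)
n_4 = (+0.5042, +0.8636)
n_5 = (-0.4905, +0.8715)
  (0,1): δ = 116.40°  ·
  (0,2): δ = 79.05°  ·
  (0,3): δ = 19.09°  ✓
  (0,4): δ = 58.86°  ·
  (0,5): δ = 118.51°  ·
  (1,2): δ = 142.65°  ·
  (1,3): δ = 82.69°  ·
  (1,4): δ = 4.74°  ✓
  (1,5): δ = 54.91°  ·
  (2,3): δ = 120.04°  ·
  (2,4): δ = 42.09°  ✓
  (2,5): δ = 17.56°  ✓
  (3,4): δ = 102.05°  ·
  (3,5): δ = 42.40°  ✓
  (4,5): δ = 120.35°  ·
antipodal pairs: 5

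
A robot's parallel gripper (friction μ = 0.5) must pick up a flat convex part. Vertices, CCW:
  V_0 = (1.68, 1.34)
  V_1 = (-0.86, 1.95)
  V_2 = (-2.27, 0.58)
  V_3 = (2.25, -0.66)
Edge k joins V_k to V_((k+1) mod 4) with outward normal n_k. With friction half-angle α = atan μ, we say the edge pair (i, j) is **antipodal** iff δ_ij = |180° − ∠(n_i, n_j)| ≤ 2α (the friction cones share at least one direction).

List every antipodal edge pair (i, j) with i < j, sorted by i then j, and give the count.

count = 1; pairs: (0,2)

α = atan 0.5 = 26.57°;  2α = 53.13°
n_0 = (+0.2335, +0.9724)
n_1 = (-0.6969, +0.7172)
n_2 = (-0.2646, -0.9644)
n_3 = (+0.9617, +0.2741)
  (0,1): δ = 122.32°  ·
  (0,2): δ = 1.84°  ✓
  (0,3): δ = 119.41°  ·
  (1,2): δ = 59.52°  ·
  (1,3): δ = 61.73°  ·
  (2,3): δ = 58.75°  ·
antipodal pairs: 1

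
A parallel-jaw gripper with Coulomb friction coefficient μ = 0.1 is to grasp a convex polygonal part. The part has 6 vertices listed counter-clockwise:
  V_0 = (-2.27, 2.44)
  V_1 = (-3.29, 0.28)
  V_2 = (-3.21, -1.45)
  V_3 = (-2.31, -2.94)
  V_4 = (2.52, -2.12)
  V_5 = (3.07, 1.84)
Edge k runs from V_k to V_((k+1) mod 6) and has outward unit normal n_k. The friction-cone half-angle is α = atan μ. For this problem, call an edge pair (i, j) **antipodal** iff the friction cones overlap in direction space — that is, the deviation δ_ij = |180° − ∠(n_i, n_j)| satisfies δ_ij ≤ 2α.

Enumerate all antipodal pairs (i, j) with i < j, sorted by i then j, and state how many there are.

α = atan 0.1 = 5.71°;  2α = 11.42°
n_0 = (-0.9042, +0.4270)
n_1 = (-0.9989, -0.0462)
n_2 = (-0.8560, -0.5170)
n_3 = (+0.1674, -0.9859)
n_4 = (+0.9905, -0.1376)
n_5 = (+0.1117, +0.9937)
  (0,1): δ = 152.07°  ·
  (0,2): δ = 123.59°  ·
  (0,3): δ = 55.09°  ·
  (0,4): δ = 17.37°  ·
  (0,5): δ = 108.87°  ·
  (1,2): δ = 151.51°  ·
  (1,3): δ = 83.01°  ·
  (1,4): δ = 10.55°  ✓
  (1,5): δ = 80.94°  ·
  (2,3): δ = 111.50°  ·
  (2,4): δ = 39.04°  ·
  (2,5): δ = 52.46°  ·
  (3,4): δ = 107.54°  ·
  (3,5): δ = 16.05°  ·
  (4,5): δ = 88.50°  ·
antipodal pairs: 1

count = 1; pairs: (1,4)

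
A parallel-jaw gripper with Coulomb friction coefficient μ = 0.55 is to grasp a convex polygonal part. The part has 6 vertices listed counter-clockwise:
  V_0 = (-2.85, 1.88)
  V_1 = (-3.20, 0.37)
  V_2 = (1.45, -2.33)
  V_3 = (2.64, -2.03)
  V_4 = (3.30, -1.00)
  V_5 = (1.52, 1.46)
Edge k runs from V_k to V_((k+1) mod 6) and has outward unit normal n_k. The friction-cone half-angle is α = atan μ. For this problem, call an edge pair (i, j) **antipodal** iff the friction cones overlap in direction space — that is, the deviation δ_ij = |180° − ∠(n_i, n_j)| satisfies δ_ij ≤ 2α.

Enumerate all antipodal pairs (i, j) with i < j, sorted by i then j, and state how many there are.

count = 5; pairs: (0,3), (0,4), (1,4), (1,5), (2,5)

α = atan 0.55 = 28.81°;  2α = 57.62°
n_0 = (-0.9742, +0.2258)
n_1 = (-0.5021, -0.8648)
n_2 = (+0.2445, -0.9697)
n_3 = (+0.8420, -0.5395)
n_4 = (+0.8102, +0.5862)
n_5 = (+0.0957, +0.9954)
  (0,1): δ = 107.09°  ·
  (0,2): δ = 62.80°  ·
  (0,3): δ = 19.60°  ✓
  (0,4): δ = 48.94°  ✓
  (0,5): δ = 97.56°  ·
  (1,2): δ = 135.71°  ·
  (1,3): δ = 92.51°  ·
  (1,4): δ = 23.97°  ✓
  (1,5): δ = 24.65°  ✓
  (2,3): δ = 136.80°  ·
  (2,4): δ = 68.26°  ·
  (2,5): δ = 19.64°  ✓
  (3,4): δ = 111.46°  ·
  (3,5): δ = 62.84°  ·
  (4,5): δ = 131.38°  ·
antipodal pairs: 5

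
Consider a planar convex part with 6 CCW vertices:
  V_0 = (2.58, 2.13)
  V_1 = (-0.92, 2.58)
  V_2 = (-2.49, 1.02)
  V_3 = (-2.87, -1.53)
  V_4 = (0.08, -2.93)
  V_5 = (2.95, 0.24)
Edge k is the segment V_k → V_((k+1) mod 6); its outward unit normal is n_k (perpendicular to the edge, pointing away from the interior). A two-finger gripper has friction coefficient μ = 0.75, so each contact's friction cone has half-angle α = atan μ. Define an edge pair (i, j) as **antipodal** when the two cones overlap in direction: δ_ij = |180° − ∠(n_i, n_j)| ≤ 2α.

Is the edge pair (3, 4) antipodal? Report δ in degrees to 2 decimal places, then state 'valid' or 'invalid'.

α = atan 0.75 = 36.87°;  2α = 73.74°
edge 3: e_3 = (+2.95, -1.40);  n_3 = (-0.4287, -0.9034)
edge 4: e_4 = (+2.87, +3.17);  n_4 = (+0.7413, -0.6712)
∠(n_3, n_4) = 73.23°
δ = |180° − 73.23°| = 106.77°
106.77° > 2α = 73.74°  →  invalid

δ = 106.77°, invalid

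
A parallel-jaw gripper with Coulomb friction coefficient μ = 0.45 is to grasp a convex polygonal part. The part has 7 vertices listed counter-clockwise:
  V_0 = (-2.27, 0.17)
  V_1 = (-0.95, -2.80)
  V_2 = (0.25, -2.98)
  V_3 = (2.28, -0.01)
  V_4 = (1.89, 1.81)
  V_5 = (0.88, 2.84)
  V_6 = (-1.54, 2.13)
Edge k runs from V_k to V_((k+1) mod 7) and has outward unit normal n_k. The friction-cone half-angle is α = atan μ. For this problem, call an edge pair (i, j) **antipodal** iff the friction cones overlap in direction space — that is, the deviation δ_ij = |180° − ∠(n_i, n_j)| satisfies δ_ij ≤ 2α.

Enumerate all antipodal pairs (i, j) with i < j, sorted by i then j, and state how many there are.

α = atan 0.45 = 24.23°;  2α = 48.46°
n_0 = (-0.9138, -0.4061)
n_1 = (-0.1483, -0.9889)
n_2 = (+0.8256, -0.5643)
n_3 = (+0.9778, +0.2095)
n_4 = (+0.7140, +0.7001)
n_5 = (-0.2815, +0.9596)
n_6 = (-0.9371, +0.3490)
  (0,1): δ = 122.49°  ·
  (0,2): δ = 58.32°  ·
  (0,3): δ = 11.87°  ✓
  (0,4): δ = 20.48°  ✓
  (0,5): δ = 82.39°  ·
  (0,6): δ = 135.61°  ·
  (1,2): δ = 115.82°  ·
  (1,3): δ = 69.37°  ·
  (1,4): δ = 37.03°  ✓
  (1,5): δ = 24.88°  ✓
  (1,6): δ = 78.10°  ·
  (2,3): δ = 133.55°  ·
  (2,4): δ = 101.21°  ·
  (2,5): δ = 39.30°  ✓
  (2,6): δ = 13.92°  ✓
  (3,4): δ = 147.66°  ·
  (3,5): δ = 85.74°  ·
  (3,6): δ = 32.52°  ✓
  (4,5): δ = 118.09°  ·
  (4,6): δ = 64.87°  ·
  (5,6): δ = 126.78°  ·
antipodal pairs: 7

count = 7; pairs: (0,3), (0,4), (1,4), (1,5), (2,5), (2,6), (3,6)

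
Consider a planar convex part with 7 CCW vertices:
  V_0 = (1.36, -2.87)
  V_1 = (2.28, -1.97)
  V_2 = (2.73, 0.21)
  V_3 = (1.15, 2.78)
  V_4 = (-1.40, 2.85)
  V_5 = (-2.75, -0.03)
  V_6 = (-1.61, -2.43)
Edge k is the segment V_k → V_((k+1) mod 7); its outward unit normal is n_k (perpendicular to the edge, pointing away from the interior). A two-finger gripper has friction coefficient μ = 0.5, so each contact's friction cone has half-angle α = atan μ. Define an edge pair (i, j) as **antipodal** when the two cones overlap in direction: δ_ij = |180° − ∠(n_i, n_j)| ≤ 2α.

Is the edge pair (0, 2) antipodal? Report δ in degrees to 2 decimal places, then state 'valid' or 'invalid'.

δ = 102.79°, invalid

α = atan 0.5 = 26.57°;  2α = 53.13°
edge 0: e_0 = (+0.92, +0.90);  n_0 = (+0.6993, -0.7148)
edge 2: e_2 = (-1.58, +2.57);  n_2 = (+0.8519, +0.5237)
∠(n_0, n_2) = 77.21°
δ = |180° − 77.21°| = 102.79°
102.79° > 2α = 53.13°  →  invalid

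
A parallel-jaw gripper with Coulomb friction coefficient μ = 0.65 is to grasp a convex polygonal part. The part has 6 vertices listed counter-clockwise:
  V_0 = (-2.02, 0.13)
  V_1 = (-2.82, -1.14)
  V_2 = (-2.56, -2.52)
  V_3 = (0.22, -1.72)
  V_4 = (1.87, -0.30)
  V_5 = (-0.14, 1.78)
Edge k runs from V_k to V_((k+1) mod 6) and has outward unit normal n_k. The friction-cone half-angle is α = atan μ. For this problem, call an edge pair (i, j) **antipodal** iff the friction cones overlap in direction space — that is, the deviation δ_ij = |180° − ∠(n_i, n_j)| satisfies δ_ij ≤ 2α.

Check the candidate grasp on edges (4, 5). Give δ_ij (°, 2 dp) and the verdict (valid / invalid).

δ = 92.75°, invalid

α = atan 0.65 = 33.02°;  2α = 66.05°
edge 4: e_4 = (-2.01, +2.08);  n_4 = (+0.7191, +0.6949)
edge 5: e_5 = (-1.88, -1.65);  n_5 = (-0.6596, +0.7516)
∠(n_4, n_5) = 87.25°
δ = |180° − 87.25°| = 92.75°
92.75° > 2α = 66.05°  →  invalid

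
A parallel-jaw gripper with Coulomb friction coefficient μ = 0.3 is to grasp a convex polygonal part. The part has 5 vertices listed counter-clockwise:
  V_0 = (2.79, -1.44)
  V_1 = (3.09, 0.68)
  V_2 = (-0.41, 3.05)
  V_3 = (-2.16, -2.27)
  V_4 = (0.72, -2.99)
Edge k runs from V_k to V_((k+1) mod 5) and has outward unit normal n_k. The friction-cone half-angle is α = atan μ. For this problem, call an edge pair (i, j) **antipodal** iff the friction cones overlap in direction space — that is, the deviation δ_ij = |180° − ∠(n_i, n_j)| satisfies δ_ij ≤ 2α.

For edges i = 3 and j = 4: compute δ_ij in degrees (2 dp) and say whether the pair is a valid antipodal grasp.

α = atan 0.3 = 16.70°;  2α = 33.40°
edge 3: e_3 = (+2.88, -0.72);  n_3 = (-0.2425, -0.9701)
edge 4: e_4 = (+2.07, +1.55);  n_4 = (+0.5994, -0.8005)
∠(n_3, n_4) = 50.86°
δ = |180° − 50.86°| = 129.14°
129.14° > 2α = 33.40°  →  invalid

δ = 129.14°, invalid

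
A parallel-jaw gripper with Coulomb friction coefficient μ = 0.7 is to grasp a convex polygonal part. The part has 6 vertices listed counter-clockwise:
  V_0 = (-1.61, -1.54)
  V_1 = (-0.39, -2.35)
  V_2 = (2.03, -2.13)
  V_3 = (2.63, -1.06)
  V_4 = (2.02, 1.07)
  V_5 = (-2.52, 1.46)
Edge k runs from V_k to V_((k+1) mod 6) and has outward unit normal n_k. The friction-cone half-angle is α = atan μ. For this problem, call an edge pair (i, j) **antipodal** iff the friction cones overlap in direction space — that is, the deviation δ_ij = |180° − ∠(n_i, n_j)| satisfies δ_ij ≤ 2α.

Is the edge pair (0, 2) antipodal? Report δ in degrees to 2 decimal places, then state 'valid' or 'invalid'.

α = atan 0.7 = 34.99°;  2α = 69.98°
edge 0: e_0 = (+1.22, -0.81);  n_0 = (-0.5531, -0.8331)
edge 2: e_2 = (+0.60, +1.07);  n_2 = (+0.8722, -0.4891)
∠(n_0, n_2) = 94.30°
δ = |180° − 94.30°| = 85.70°
85.70° > 2α = 69.98°  →  invalid

δ = 85.70°, invalid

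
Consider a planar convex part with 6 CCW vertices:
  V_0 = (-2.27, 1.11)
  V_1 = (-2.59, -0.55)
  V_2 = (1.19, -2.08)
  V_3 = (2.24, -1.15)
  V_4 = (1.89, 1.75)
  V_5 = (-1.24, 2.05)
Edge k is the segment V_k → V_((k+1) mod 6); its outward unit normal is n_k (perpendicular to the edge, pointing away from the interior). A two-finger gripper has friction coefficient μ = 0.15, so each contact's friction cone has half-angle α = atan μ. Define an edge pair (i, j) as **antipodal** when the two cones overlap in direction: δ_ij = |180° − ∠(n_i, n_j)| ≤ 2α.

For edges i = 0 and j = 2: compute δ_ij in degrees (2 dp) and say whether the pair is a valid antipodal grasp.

δ = 37.56°, invalid

α = atan 0.15 = 8.53°;  2α = 17.06°
edge 0: e_0 = (-0.32, -1.66);  n_0 = (-0.9819, +0.1893)
edge 2: e_2 = (+1.05, +0.93);  n_2 = (+0.6630, -0.7486)
∠(n_0, n_2) = 142.44°
δ = |180° − 142.44°| = 37.56°
37.56° > 2α = 17.06°  →  invalid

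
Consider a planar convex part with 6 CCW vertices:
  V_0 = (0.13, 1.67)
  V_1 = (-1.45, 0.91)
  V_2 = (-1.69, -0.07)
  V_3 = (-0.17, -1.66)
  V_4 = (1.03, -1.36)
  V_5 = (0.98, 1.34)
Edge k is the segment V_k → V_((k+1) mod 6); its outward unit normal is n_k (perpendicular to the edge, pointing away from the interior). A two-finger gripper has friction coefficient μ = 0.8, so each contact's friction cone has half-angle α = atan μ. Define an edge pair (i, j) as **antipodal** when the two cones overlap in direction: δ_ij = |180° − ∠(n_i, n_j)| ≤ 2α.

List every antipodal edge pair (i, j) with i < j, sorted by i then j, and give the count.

α = atan 0.8 = 38.66°;  2α = 77.32°
n_0 = (-0.4335, +0.9012)
n_1 = (-0.9713, +0.2379)
n_2 = (-0.7228, -0.6910)
n_3 = (+0.2425, -0.9701)
n_4 = (+0.9998, +0.0185)
n_5 = (+0.3619, +0.9322)
  (0,1): δ = 129.45°  ·
  (0,2): δ = 71.98°  ✓
  (0,3): δ = 11.65°  ✓
  (0,4): δ = 65.37°  ✓
  (0,5): δ = 133.09°  ·
  (1,2): δ = 122.53°  ·
  (1,3): δ = 62.20°  ✓
  (1,4): δ = 14.82°  ✓
  (1,5): δ = 82.54°  ·
  (2,3): δ = 119.67°  ·
  (2,4): δ = 42.65°  ✓
  (2,5): δ = 25.07°  ✓
  (3,4): δ = 102.98°  ·
  (3,5): δ = 35.25°  ✓
  (4,5): δ = 112.28°  ·
antipodal pairs: 8

count = 8; pairs: (0,2), (0,3), (0,4), (1,3), (1,4), (2,4), (2,5), (3,5)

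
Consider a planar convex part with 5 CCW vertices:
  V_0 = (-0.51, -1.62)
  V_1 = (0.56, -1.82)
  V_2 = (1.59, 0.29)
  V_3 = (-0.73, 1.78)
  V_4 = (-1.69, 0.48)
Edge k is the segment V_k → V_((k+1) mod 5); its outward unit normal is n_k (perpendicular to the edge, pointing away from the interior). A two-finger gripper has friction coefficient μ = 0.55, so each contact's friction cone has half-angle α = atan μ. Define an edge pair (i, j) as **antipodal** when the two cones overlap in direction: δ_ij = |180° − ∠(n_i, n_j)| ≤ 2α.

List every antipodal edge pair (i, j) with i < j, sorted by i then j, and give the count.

count = 4; pairs: (0,2), (1,3), (1,4), (2,4)

α = atan 0.55 = 28.81°;  2α = 57.62°
n_0 = (-0.1837, -0.9830)
n_1 = (+0.8986, -0.4387)
n_2 = (+0.5404, +0.8414)
n_3 = (-0.8044, +0.5940)
n_4 = (-0.8718, -0.4899)
  (0,1): δ = 105.43°  ·
  (0,2): δ = 22.12°  ✓
  (0,3): δ = 64.14°  ·
  (0,4): δ = 129.92°  ·
  (1,2): δ = 96.69°  ·
  (1,3): δ = 10.43°  ✓
  (1,4): δ = 55.35°  ✓
  (2,3): δ = 93.73°  ·
  (2,4): δ = 27.96°  ✓
  (3,4): δ = 114.22°  ·
antipodal pairs: 4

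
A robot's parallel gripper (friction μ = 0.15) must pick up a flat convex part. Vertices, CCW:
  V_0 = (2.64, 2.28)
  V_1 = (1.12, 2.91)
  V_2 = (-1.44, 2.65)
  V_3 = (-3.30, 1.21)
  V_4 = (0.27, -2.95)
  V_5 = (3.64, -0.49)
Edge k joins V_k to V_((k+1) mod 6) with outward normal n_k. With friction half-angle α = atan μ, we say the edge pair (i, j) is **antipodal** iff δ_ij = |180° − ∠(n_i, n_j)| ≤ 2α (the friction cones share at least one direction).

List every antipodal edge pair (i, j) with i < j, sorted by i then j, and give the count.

count = 1; pairs: (2,4)

α = atan 0.15 = 8.53°;  2α = 17.06°
n_0 = (+0.3829, +0.9238)
n_1 = (-0.1010, +0.9949)
n_2 = (-0.6122, +0.7907)
n_3 = (-0.7589, -0.6512)
n_4 = (+0.5896, -0.8077)
n_5 = (+0.9406, +0.3396)
  (0,1): δ = 151.69°  ·
  (0,2): δ = 119.74°  ·
  (0,3): δ = 26.85°  ·
  (0,4): δ = 58.64°  ·
  (0,5): δ = 132.36°  ·
  (1,2): δ = 148.05°  ·
  (1,3): δ = 55.16°  ·
  (1,4): δ = 30.33°  ·
  (1,5): δ = 104.05°  ·
  (2,3): δ = 87.11°  ·
  (2,4): δ = 1.62°  ✓
  (2,5): δ = 72.10°  ·
  (3,4): δ = 94.51°  ·
  (3,5): δ = 20.79°  ·
  (4,5): δ = 106.28°  ·
antipodal pairs: 1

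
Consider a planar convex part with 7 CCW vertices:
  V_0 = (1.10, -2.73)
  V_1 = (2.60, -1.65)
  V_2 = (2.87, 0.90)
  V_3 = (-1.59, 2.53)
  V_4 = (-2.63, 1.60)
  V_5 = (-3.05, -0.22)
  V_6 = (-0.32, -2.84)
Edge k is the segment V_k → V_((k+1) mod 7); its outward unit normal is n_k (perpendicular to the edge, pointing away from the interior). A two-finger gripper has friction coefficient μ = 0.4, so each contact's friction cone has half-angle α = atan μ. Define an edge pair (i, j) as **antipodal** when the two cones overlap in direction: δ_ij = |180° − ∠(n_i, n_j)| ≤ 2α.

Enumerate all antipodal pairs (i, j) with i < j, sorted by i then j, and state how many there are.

count = 7; pairs: (0,3), (0,4), (1,3), (1,4), (2,5), (2,6), (3,6)

α = atan 0.4 = 21.80°;  2α = 43.60°
n_0 = (+0.5843, -0.8115)
n_1 = (+0.9944, -0.1053)
n_2 = (+0.3433, +0.9392)
n_3 = (-0.6666, +0.7454)
n_4 = (-0.9744, +0.2249)
n_5 = (-0.6924, -0.7215)
n_6 = (+0.0772, -0.9970)
  (0,1): δ = 131.80°  ·
  (0,2): δ = 55.83°  ·
  (0,3): δ = 6.05°  ✓
  (0,4): δ = 41.25°  ✓
  (0,5): δ = 100.42°  ·
  (0,6): δ = 148.68°  ·
  (1,2): δ = 104.03°  ·
  (1,3): δ = 42.15°  ✓
  (1,4): δ = 6.95°  ✓
  (1,5): δ = 52.22°  ·
  (1,6): δ = 100.47°  ·
  (2,3): δ = 118.12°  ·
  (2,4): δ = 82.92°  ·
  (2,5): δ = 23.75°  ✓
  (2,6): δ = 24.51°  ✓
  (3,4): δ = 144.80°  ·
  (3,5): δ = 85.63°  ·
  (3,6): δ = 37.37°  ✓
  (4,5): δ = 120.83°  ·
  (4,6): δ = 72.58°  ·
  (5,6): δ = 131.75°  ·
antipodal pairs: 7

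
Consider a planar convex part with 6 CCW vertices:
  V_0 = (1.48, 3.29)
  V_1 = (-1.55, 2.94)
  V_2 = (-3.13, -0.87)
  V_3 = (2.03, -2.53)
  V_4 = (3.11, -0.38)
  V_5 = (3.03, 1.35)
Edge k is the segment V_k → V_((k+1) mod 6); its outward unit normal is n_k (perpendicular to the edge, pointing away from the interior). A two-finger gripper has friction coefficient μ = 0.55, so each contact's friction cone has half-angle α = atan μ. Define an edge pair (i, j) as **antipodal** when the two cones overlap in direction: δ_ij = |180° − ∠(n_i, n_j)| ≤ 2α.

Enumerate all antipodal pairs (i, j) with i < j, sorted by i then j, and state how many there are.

α = atan 0.55 = 28.81°;  2α = 57.62°
n_0 = (-0.1147, +0.9934)
n_1 = (-0.9237, +0.3831)
n_2 = (-0.3062, -0.9520)
n_3 = (+0.8936, -0.4489)
n_4 = (+0.9989, +0.0462)
n_5 = (+0.7813, +0.6242)
  (0,1): δ = 119.11°  ·
  (0,2): δ = 24.42°  ✓
  (0,3): δ = 56.74°  ✓
  (0,4): δ = 86.06°  ·
  (0,5): δ = 122.03°  ·
  (1,2): δ = 85.31°  ·
  (1,3): δ = 4.15°  ✓
  (1,4): δ = 25.17°  ✓
  (1,5): δ = 61.15°  ·
  (2,3): δ = 98.84°  ·
  (2,4): δ = 69.52°  ·
  (2,5): δ = 33.54°  ✓
  (3,4): δ = 150.68°  ·
  (3,5): δ = 114.70°  ·
  (4,5): δ = 144.02°  ·
antipodal pairs: 5

count = 5; pairs: (0,2), (0,3), (1,3), (1,4), (2,5)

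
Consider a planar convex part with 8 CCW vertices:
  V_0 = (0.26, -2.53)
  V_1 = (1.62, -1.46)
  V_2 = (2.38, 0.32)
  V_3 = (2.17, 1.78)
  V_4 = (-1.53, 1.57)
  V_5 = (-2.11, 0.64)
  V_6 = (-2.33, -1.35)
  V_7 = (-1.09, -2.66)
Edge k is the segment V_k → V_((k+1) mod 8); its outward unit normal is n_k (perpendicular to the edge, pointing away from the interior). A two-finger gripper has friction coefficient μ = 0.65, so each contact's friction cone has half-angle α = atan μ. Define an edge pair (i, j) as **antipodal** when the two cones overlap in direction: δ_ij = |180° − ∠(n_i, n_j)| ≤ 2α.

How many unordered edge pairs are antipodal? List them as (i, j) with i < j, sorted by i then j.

α = atan 0.65 = 33.02°;  2α = 66.05°
n_0 = (+0.6183, -0.7859)
n_1 = (+0.9197, -0.3927)
n_2 = (+0.9898, +0.1424)
n_3 = (-0.0567, +0.9984)
n_4 = (-0.8485, +0.5292)
n_5 = (-0.9939, +0.1099)
n_6 = (-0.7262, -0.6874)
n_7 = (+0.0959, -0.9954)
  (0,1): δ = 151.32°  ·
  (0,2): δ = 120.01°  ·
  (0,3): δ = 34.95°  ✓
  (0,4): δ = 19.86°  ✓
  (0,5): δ = 45.50°  ✓
  (0,6): δ = 95.23°  ·
  (0,7): δ = 147.31°  ·
  (1,2): δ = 148.69°  ·
  (1,3): δ = 63.63°  ✓
  (1,4): δ = 8.83°  ✓
  (1,5): δ = 16.81°  ✓
  (1,6): δ = 66.55°  ·
  (1,7): δ = 118.62°  ·
  (2,3): δ = 94.94°  ·
  (2,4): δ = 40.14°  ✓
  (2,5): δ = 14.49°  ✓
  (2,6): δ = 35.24°  ✓
  (2,7): δ = 87.32°  ·
  (3,4): δ = 125.20°  ·
  (3,5): δ = 99.56°  ·
  (3,6): δ = 49.82°  ✓
  (3,7): δ = 2.25°  ✓
  (4,5): δ = 154.36°  ·
  (4,6): δ = 104.62°  ·
  (4,7): δ = 52.55°  ✓
  (5,6): δ = 130.26°  ·
  (5,7): δ = 78.19°  ·
  (6,7): δ = 127.93°  ·
antipodal pairs: 12

count = 12; pairs: (0,3), (0,4), (0,5), (1,3), (1,4), (1,5), (2,4), (2,5), (2,6), (3,6), (3,7), (4,7)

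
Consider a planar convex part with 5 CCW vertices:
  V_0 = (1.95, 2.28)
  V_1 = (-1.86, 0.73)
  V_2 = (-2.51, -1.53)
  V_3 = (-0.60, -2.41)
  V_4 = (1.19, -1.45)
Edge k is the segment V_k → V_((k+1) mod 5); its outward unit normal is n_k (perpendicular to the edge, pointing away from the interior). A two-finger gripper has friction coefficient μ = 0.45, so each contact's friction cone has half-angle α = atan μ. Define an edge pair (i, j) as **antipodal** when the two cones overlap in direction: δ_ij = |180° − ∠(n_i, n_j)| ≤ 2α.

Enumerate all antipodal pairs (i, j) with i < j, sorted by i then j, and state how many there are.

α = atan 0.45 = 24.23°;  2α = 48.46°
n_0 = (-0.3768, +0.9263)
n_1 = (-0.9610, +0.2764)
n_2 = (-0.4185, -0.9082)
n_3 = (+0.4726, -0.8813)
n_4 = (+0.9799, -0.1997)
  (0,1): δ = 128.18°  ·
  (0,2): δ = 46.87°  ✓
  (0,3): δ = 6.07°  ✓
  (0,4): δ = 56.35°  ·
  (1,2): δ = 98.69°  ·
  (1,3): δ = 45.75°  ✓
  (1,4): δ = 4.53°  ✓
  (2,3): δ = 127.06°  ·
  (2,4): δ = 76.78°  ·
  (3,4): δ = 129.72°  ·
antipodal pairs: 4

count = 4; pairs: (0,2), (0,3), (1,3), (1,4)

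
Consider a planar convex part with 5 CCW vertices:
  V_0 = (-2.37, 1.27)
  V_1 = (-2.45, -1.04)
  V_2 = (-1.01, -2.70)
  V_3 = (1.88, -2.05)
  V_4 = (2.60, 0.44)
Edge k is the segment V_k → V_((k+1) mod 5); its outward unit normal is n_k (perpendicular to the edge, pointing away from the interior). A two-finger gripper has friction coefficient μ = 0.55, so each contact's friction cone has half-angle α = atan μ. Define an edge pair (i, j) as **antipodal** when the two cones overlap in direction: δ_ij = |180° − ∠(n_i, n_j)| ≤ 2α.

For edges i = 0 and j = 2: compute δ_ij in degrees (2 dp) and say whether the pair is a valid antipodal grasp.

α = atan 0.55 = 28.81°;  2α = 57.62°
edge 0: e_0 = (-0.08, -2.31);  n_0 = (-0.9994, +0.0346)
edge 2: e_2 = (+2.89, +0.65);  n_2 = (+0.2194, -0.9756)
∠(n_0, n_2) = 104.66°
δ = |180° − 104.66°| = 75.34°
75.34° > 2α = 57.62°  →  invalid

δ = 75.34°, invalid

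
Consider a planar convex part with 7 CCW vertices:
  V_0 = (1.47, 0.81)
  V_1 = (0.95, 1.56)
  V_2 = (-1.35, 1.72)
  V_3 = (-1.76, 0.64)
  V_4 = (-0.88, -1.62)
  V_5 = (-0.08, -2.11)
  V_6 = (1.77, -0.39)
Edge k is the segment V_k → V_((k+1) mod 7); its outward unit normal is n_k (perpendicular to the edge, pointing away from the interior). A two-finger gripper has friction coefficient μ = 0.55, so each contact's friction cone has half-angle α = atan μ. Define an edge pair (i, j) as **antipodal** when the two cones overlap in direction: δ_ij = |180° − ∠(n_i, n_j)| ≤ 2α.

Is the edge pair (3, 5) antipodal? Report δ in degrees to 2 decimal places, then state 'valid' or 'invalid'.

α = atan 0.55 = 28.81°;  2α = 57.62°
edge 3: e_3 = (+0.88, -2.26);  n_3 = (-0.9318, -0.3628)
edge 5: e_5 = (+1.85, +1.72);  n_5 = (+0.6809, -0.7324)
∠(n_3, n_5) = 111.64°
δ = |180° − 111.64°| = 68.36°
68.36° > 2α = 57.62°  →  invalid

δ = 68.36°, invalid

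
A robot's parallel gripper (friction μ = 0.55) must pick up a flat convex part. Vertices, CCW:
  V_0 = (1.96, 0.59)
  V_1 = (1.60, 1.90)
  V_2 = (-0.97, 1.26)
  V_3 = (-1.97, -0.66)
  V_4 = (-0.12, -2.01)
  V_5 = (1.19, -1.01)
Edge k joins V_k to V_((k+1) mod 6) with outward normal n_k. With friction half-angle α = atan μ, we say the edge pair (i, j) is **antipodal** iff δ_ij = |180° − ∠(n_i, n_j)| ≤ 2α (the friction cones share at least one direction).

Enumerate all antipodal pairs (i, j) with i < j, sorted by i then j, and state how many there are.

α = atan 0.55 = 28.81°;  2α = 57.62°
n_0 = (+0.9643, +0.2650)
n_1 = (-0.2416, +0.9704)
n_2 = (-0.8869, +0.4619)
n_3 = (-0.5895, -0.8078)
n_4 = (+0.6068, -0.7949)
n_5 = (+0.9011, -0.4336)
  (0,1): δ = 91.38°  ·
  (0,2): δ = 42.88°  ✓
  (0,3): δ = 38.51°  ✓
  (0,4): δ = 111.99°  ·
  (0,5): δ = 138.93°  ·
  (1,2): δ = 131.50°  ·
  (1,3): δ = 50.10°  ✓
  (1,4): δ = 23.37°  ✓
  (1,5): δ = 50.32°  ✓
  (2,3): δ = 98.61°  ·
  (2,4): δ = 25.13°  ✓
  (2,5): δ = 1.81°  ✓
  (3,4): δ = 106.52°  ·
  (3,5): δ = 79.58°  ·
  (4,5): δ = 153.06°  ·
antipodal pairs: 7

count = 7; pairs: (0,2), (0,3), (1,3), (1,4), (1,5), (2,4), (2,5)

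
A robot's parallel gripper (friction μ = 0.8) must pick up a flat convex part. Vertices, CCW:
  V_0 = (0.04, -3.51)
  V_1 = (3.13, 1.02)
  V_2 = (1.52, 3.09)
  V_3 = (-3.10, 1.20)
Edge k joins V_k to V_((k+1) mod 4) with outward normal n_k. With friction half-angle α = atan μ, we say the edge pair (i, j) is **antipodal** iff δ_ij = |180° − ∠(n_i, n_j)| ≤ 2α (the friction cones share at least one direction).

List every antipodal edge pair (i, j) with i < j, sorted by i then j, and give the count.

α = atan 0.8 = 38.66°;  2α = 77.32°
n_0 = (+0.8261, -0.5635)
n_1 = (+0.7894, +0.6139)
n_2 = (-0.3786, +0.9255)
n_3 = (-0.8321, -0.5547)
  (0,1): δ = 107.83°  ·
  (0,2): δ = 33.45°  ✓
  (0,3): δ = 67.99°  ✓
  (1,2): δ = 105.63°  ·
  (1,3): δ = 4.18°  ✓
  (2,3): δ = 78.56°  ·
antipodal pairs: 3

count = 3; pairs: (0,2), (0,3), (1,3)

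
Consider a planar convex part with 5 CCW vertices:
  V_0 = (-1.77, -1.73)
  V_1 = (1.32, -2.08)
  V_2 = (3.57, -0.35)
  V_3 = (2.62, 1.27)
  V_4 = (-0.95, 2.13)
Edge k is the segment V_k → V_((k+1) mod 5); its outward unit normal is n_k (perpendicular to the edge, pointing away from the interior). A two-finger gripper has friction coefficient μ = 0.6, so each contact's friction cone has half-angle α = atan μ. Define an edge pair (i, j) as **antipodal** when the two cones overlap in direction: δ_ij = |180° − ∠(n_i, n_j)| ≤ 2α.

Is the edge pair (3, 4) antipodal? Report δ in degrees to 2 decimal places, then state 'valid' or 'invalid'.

δ = 88.45°, invalid

α = atan 0.6 = 30.96°;  2α = 61.93°
edge 3: e_3 = (-3.57, +0.86);  n_3 = (+0.2342, +0.9722)
edge 4: e_4 = (-0.82, -3.86);  n_4 = (-0.9782, +0.2078)
∠(n_3, n_4) = 91.55°
δ = |180° − 91.55°| = 88.45°
88.45° > 2α = 61.93°  →  invalid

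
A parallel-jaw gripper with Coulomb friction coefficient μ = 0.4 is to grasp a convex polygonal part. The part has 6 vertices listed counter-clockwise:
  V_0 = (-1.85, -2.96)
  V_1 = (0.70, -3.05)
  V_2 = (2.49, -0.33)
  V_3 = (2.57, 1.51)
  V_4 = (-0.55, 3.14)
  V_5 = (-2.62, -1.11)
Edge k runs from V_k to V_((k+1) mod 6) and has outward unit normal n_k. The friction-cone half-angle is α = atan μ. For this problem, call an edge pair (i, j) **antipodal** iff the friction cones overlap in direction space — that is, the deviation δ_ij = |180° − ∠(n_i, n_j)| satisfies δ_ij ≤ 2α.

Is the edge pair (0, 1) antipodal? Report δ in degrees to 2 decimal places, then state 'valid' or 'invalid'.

δ = 121.33°, invalid

α = atan 0.4 = 21.80°;  2α = 43.60°
edge 0: e_0 = (+2.55, -0.09);  n_0 = (-0.0353, -0.9994)
edge 1: e_1 = (+1.79, +2.72);  n_1 = (+0.8353, -0.5497)
∠(n_0, n_1) = 58.67°
δ = |180° − 58.67°| = 121.33°
121.33° > 2α = 43.60°  →  invalid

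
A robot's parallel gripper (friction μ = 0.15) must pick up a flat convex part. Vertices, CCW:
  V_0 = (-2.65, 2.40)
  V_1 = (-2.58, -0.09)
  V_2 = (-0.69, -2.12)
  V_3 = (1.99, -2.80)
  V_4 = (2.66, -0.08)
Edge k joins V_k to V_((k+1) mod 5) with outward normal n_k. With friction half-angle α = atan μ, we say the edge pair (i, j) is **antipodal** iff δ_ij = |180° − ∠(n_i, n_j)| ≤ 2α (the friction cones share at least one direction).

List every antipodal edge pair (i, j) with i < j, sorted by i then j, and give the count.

count = 2; pairs: (0,3), (2,4)

α = atan 0.15 = 8.53°;  2α = 17.06°
n_0 = (-0.9996, -0.0281)
n_1 = (-0.7319, -0.6814)
n_2 = (-0.2459, -0.9693)
n_3 = (+0.9710, -0.2392)
n_4 = (+0.4232, +0.9061)
  (0,1): δ = 138.66°  ·
  (0,2): δ = 105.85°  ·
  (0,3): δ = 15.45°  ✓
  (0,4): δ = 63.36°  ·
  (1,2): δ = 147.19°  ·
  (1,3): δ = 56.79°  ·
  (1,4): δ = 22.01°  ·
  (2,3): δ = 89.60°  ·
  (2,4): δ = 10.80°  ✓
  (3,4): δ = 101.20°  ·
antipodal pairs: 2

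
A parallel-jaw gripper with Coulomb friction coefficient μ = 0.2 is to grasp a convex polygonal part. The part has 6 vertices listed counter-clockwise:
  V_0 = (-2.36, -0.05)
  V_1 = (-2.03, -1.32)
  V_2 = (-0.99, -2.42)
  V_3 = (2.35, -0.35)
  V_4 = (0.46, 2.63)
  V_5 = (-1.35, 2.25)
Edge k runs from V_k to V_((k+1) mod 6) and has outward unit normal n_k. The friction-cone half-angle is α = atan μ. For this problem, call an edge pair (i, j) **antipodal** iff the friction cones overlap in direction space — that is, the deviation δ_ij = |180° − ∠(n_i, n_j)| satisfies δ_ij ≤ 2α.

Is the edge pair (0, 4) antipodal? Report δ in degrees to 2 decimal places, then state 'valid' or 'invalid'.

α = atan 0.2 = 11.31°;  2α = 22.62°
edge 0: e_0 = (+0.33, -1.27);  n_0 = (-0.9679, -0.2515)
edge 4: e_4 = (-1.81, -0.38);  n_4 = (-0.2055, +0.9787)
∠(n_0, n_4) = 92.71°
δ = |180° − 92.71°| = 87.29°
87.29° > 2α = 22.62°  →  invalid

δ = 87.29°, invalid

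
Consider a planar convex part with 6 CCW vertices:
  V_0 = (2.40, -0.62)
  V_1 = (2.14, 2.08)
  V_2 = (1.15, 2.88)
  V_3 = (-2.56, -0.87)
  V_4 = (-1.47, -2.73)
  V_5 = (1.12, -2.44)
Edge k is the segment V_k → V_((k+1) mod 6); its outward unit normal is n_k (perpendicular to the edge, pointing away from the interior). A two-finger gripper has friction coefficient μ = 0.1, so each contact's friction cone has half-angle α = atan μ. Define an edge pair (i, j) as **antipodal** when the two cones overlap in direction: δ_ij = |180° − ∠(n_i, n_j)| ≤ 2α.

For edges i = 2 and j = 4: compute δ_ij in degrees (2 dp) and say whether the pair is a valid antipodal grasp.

δ = 38.92°, invalid

α = atan 0.1 = 5.71°;  2α = 11.42°
edge 2: e_2 = (-3.71, -3.75);  n_2 = (-0.7109, +0.7033)
edge 4: e_4 = (+2.59, +0.29);  n_4 = (+0.1113, -0.9938)
∠(n_2, n_4) = 141.08°
δ = |180° − 141.08°| = 38.92°
38.92° > 2α = 11.42°  →  invalid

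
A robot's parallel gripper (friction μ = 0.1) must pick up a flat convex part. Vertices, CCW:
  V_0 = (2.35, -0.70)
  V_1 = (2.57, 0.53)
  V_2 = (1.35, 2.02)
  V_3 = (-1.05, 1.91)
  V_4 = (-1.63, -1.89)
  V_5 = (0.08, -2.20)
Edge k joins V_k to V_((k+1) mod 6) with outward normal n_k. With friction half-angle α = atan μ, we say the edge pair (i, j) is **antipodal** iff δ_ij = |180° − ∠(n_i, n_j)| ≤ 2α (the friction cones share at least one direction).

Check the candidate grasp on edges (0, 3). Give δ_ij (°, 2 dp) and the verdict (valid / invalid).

α = atan 0.1 = 5.71°;  2α = 11.42°
edge 0: e_0 = (+0.22, +1.23);  n_0 = (+0.9844, -0.1761)
edge 3: e_3 = (-0.58, -3.80);  n_3 = (-0.9886, +0.1509)
∠(n_0, n_3) = 178.54°
δ = |180° − 178.54°| = 1.46°
1.46° ≤ 2α = 11.42°  →  valid

δ = 1.46°, valid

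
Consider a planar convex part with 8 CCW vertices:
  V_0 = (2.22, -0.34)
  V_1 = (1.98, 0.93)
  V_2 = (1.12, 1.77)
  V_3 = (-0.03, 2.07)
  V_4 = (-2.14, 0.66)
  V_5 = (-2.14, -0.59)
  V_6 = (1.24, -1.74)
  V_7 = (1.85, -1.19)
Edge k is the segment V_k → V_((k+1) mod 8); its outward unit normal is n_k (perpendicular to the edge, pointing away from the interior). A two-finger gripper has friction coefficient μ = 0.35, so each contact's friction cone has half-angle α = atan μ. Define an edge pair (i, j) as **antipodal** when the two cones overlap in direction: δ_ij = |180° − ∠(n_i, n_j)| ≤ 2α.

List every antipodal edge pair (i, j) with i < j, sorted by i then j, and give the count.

count = 6; pairs: (0,4), (1,5), (2,5), (3,6), (3,7), (4,7)

α = atan 0.35 = 19.29°;  2α = 38.58°
n_0 = (+0.9826, +0.1857)
n_1 = (+0.6987, +0.7154)
n_2 = (+0.2524, +0.9676)
n_3 = (-0.5556, +0.8314)
n_4 = (-1.0000, -0.0000)
n_5 = (-0.3221, -0.9467)
n_6 = (+0.6696, -0.7427)
n_7 = (+0.9169, -0.3991)
  (0,1): δ = 145.03°  ·
  (0,2): δ = 115.32°  ·
  (0,3): δ = 66.95°  ·
  (0,4): δ = 10.70°  ✓
  (0,5): δ = 60.51°  ·
  (0,6): δ = 121.34°  ·
  (0,7): δ = 145.78°  ·
  (1,2): δ = 150.29°  ·
  (1,3): δ = 101.92°  ·
  (1,4): δ = 45.67°  ·
  (1,5): δ = 25.54°  ✓
  (1,6): δ = 86.37°  ·
  (1,7): δ = 110.80°  ·
  (2,3): δ = 131.63°  ·
  (2,4): δ = 75.38°  ·
  (2,5): δ = 4.17°  ✓
  (2,6): δ = 56.66°  ·
  (2,7): δ = 81.10°  ·
  (3,4): δ = 123.75°  ·
  (3,5): δ = 52.54°  ·
  (3,6): δ = 8.29°  ✓
  (3,7): δ = 32.72°  ✓
  (4,5): δ = 108.79°  ·
  (4,6): δ = 47.96°  ·
  (4,7): δ = 23.52°  ✓
  (5,6): δ = 119.17°  ·
  (5,7): δ = 94.73°  ·
  (6,7): δ = 155.56°  ·
antipodal pairs: 6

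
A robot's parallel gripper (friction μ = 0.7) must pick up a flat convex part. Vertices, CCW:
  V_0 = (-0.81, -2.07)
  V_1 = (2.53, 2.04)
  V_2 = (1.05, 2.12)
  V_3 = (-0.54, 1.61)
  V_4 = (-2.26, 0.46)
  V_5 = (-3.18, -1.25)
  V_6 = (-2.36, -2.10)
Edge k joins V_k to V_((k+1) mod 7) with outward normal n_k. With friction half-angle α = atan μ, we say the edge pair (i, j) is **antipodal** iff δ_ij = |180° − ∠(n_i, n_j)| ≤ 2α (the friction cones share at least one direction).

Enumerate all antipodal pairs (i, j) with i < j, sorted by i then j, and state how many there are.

α = atan 0.7 = 34.99°;  2α = 69.98°
n_0 = (+0.7761, -0.6307)
n_1 = (+0.0540, +0.9985)
n_2 = (-0.3054, +0.9522)
n_3 = (-0.5558, +0.8313)
n_4 = (-0.8806, +0.4738)
n_5 = (-0.7197, -0.6943)
n_6 = (+0.0194, -0.9998)
  (0,1): δ = 53.99°  ✓
  (0,2): δ = 33.12°  ✓
  (0,3): δ = 17.13°  ✓
  (0,4): δ = 10.82°  ✓
  (0,5): δ = 83.07°  ·
  (0,6): δ = 130.21°  ·
  (1,2): δ = 159.12°  ·
  (1,3): δ = 143.14°  ·
  (1,4): δ = 115.19°  ·
  (1,5): δ = 42.94°  ✓
  (1,6): δ = 4.20°  ✓
  (2,3): δ = 164.02°  ·
  (2,4): δ = 136.06°  ·
  (2,5): δ = 63.81°  ✓
  (2,6): δ = 16.68°  ✓
  (3,4): δ = 152.05°  ·
  (3,5): δ = 79.80°  ·
  (3,6): δ = 32.66°  ✓
  (4,5): δ = 107.75°  ·
  (4,6): δ = 60.61°  ✓
  (5,6): δ = 132.86°  ·
antipodal pairs: 10

count = 10; pairs: (0,1), (0,2), (0,3), (0,4), (1,5), (1,6), (2,5), (2,6), (3,6), (4,6)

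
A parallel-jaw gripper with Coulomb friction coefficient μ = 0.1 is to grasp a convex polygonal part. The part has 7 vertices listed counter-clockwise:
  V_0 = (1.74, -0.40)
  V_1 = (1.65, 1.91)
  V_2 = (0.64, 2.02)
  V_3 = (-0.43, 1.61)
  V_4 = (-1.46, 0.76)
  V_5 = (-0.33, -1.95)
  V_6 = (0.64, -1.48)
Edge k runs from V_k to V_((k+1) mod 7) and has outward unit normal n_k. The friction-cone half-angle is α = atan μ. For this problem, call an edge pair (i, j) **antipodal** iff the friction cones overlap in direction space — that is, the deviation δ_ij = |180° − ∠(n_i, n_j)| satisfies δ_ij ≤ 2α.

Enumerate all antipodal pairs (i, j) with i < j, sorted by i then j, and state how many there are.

α = atan 0.1 = 5.71°;  2α = 11.42°
n_0 = (+0.9992, +0.0389)
n_1 = (+0.1083, +0.9941)
n_2 = (-0.3578, +0.9338)
n_3 = (-0.6365, +0.7713)
n_4 = (-0.9230, -0.3849)
n_5 = (+0.4360, -0.8999)
n_6 = (+0.7006, -0.7136)
  (0,1): δ = 98.45°  ·
  (0,2): δ = 71.27°  ·
  (0,3): δ = 52.70°  ·
  (0,4): δ = 20.40°  ·
  (0,5): δ = 113.62°  ·
  (0,6): δ = 132.24°  ·
  (1,2): δ = 152.82°  ·
  (1,3): δ = 134.25°  ·
  (1,4): δ = 61.15°  ·
  (1,5): δ = 32.07°  ·
  (1,6): δ = 50.69°  ·
  (2,3): δ = 161.43°  ·
  (2,4): δ = 88.33°  ·
  (2,5): δ = 4.89°  ✓
  (2,6): δ = 23.51°  ·
  (3,4): δ = 106.90°  ·
  (3,5): δ = 13.68°  ·
  (3,6): δ = 4.94°  ✓
  (4,5): δ = 86.78°  ·
  (4,6): δ = 68.16°  ·
  (5,6): δ = 161.38°  ·
antipodal pairs: 2

count = 2; pairs: (2,5), (3,6)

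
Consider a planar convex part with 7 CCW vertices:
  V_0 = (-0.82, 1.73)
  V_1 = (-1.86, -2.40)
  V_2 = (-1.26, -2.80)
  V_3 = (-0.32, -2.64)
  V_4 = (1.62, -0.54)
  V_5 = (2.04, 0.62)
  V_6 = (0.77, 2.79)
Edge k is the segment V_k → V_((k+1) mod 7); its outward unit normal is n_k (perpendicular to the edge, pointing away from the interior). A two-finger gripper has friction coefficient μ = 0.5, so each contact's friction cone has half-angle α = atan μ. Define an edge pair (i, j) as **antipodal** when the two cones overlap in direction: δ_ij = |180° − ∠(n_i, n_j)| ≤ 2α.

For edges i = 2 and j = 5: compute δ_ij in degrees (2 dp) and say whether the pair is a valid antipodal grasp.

δ = 69.32°, invalid

α = atan 0.5 = 26.57°;  2α = 53.13°
edge 2: e_2 = (+0.94, +0.16);  n_2 = (+0.1678, -0.9858)
edge 5: e_5 = (-1.27, +2.17);  n_5 = (+0.8631, +0.5051)
∠(n_2, n_5) = 110.68°
δ = |180° − 110.68°| = 69.32°
69.32° > 2α = 53.13°  →  invalid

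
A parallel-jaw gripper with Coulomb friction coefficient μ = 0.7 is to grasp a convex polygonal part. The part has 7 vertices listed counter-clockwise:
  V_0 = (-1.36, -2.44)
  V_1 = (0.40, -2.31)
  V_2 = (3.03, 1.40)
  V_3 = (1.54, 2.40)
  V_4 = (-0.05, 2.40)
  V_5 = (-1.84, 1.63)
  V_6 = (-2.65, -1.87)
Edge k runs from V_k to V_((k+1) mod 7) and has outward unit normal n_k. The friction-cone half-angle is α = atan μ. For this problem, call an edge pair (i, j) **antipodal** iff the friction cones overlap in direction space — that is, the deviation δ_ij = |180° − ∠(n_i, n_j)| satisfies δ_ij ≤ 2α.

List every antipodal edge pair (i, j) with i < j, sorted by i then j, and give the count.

α = atan 0.7 = 34.99°;  2α = 69.98°
n_0 = (+0.0737, -0.9973)
n_1 = (+0.8158, -0.5783)
n_2 = (+0.5573, +0.8303)
n_3 = (+0.0000, +1.0000)
n_4 = (-0.3952, +0.9186)
n_5 = (-0.9743, +0.2255)
n_6 = (-0.4042, -0.9147)
  (0,1): δ = 129.56°  ·
  (0,2): δ = 38.09°  ✓
  (0,3): δ = 4.22°  ✓
  (0,4): δ = 19.05°  ✓
  (0,5): δ = 72.75°  ·
  (0,6): δ = 151.94°  ·
  (1,2): δ = 88.53°  ·
  (1,3): δ = 54.67°  ✓
  (1,4): δ = 31.39°  ✓
  (1,5): δ = 22.30°  ✓
  (1,6): δ = 101.49°  ·
  (2,3): δ = 146.13°  ·
  (2,4): δ = 122.86°  ·
  (2,5): δ = 69.16°  ✓
  (2,6): δ = 10.03°  ✓
  (3,4): δ = 156.72°  ·
  (3,5): δ = 103.03°  ·
  (3,6): δ = 23.84°  ✓
  (4,5): δ = 126.31°  ·
  (4,6): δ = 47.11°  ✓
  (5,6): δ = 100.81°  ·
antipodal pairs: 10

count = 10; pairs: (0,2), (0,3), (0,4), (1,3), (1,4), (1,5), (2,5), (2,6), (3,6), (4,6)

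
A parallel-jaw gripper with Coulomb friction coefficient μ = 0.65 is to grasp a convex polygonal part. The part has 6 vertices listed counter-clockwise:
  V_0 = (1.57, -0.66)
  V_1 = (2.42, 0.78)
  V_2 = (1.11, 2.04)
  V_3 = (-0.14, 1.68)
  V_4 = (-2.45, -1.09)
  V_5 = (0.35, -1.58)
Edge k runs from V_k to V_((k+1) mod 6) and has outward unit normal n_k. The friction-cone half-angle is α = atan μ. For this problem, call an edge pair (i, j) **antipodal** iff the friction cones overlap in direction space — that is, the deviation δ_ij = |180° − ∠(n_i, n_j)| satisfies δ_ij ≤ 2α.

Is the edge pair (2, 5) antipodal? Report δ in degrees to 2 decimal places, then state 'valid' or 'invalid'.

δ = 20.95°, valid

α = atan 0.65 = 33.02°;  2α = 66.05°
edge 2: e_2 = (-1.25, -0.36);  n_2 = (-0.2768, +0.9609)
edge 5: e_5 = (+1.22, +0.92);  n_5 = (+0.6021, -0.7984)
∠(n_2, n_5) = 159.05°
δ = |180° − 159.05°| = 20.95°
20.95° ≤ 2α = 66.05°  →  valid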